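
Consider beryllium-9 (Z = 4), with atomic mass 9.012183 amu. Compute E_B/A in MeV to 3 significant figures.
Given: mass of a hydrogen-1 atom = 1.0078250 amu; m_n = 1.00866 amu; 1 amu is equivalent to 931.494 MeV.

The nucleus contains 4 protons and 9 − 4 = 5 neutrons.
Mass of separated nucleons = 4(1.0078250) + 5(1.00866) = 4.0313000 + 5.04330 = 9.0746000 amu
The mass defect is 9.0746000 − 9.012183 = 0.0624170 amu.
Binding energy = Δm·c² = 0.0624170 × 931.494 MeV/amu = 58.1411 MeV
Dividing by A = 9 gives 6.460 MeV per nucleon.

6.46 MeV/nucleon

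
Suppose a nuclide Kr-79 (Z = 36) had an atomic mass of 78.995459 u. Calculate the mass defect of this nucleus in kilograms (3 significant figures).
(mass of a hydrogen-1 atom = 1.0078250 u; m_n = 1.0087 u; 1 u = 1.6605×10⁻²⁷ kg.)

Mass of separated nucleons = 36(1.0078250) + 43(1.0087) = 36.2817000 + 43.3741 = 79.6558000 u
The mass defect is 79.6558000 − 78.995459 = 0.6603410 u.
In SI units: 0.6603410 u × 1.6605×10⁻²⁷ kg/u = 1.0965e-27 kg

1.10e-27 kg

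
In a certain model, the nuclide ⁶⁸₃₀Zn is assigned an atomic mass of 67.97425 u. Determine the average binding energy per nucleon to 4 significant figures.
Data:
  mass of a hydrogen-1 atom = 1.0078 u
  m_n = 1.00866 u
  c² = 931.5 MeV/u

8.066 MeV/nucleon

Σm = 30·m(¹H) + 38·m_n = 30.2340 + 38.32908 = 68.56308 u
Mass defect Δm = 68.56308 − 67.97425 = 0.58883 u
Converting to energy: 0.58883 u × 931.5 MeV/u = 548.495 MeV
BE/A = 548.495 MeV / 68 = 8.066 MeV/nucleon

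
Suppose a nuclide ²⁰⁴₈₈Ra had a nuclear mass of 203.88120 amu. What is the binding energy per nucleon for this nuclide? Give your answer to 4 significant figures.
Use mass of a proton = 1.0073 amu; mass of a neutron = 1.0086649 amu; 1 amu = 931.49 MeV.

Total constituent mass: 88 × 1.0073 + 116 × 1.0086649 = 205.6475284 amu
Mass defect Δm = 205.6475284 − 203.88120 = 1.7663284 amu
Binding energy = Δm·c² = 1.7663284 × 931.49 MeV/amu = 1645.32 MeV
Per nucleon: 1645.32 / 204 = 8.065 MeV

8.065 MeV/nucleon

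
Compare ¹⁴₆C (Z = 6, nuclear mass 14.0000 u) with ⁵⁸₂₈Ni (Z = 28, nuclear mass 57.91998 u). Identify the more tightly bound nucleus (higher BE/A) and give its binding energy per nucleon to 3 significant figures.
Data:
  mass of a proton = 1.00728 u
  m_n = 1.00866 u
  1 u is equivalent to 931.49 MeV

¹⁴₆C: Σm = 6(1.00728) + 8(1.00866) = 14.11296 u; Δm = 0.11296 u; E_B = 105.22 MeV; E_B/A = 7.516 MeV
⁵⁸₂₈Ni: Σm = 28(1.00728) + 30(1.00866) = 58.46364 u; Δm = 0.54366 u; E_B = 506.41 MeV; E_B/A = 8.731 MeV
⁵⁸₂₈Ni has the higher binding energy per nucleon, so it is the more tightly bound nucleus.

⁵⁸₂₈Ni; 8.73 MeV/nucleon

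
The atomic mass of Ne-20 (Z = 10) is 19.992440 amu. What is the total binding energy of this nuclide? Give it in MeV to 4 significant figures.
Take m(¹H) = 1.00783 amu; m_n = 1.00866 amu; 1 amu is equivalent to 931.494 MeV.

Z = 10, so N = A − Z = 20 − 10 = 10.
Total constituent mass: 10 × 1.00783 + 10 × 1.00866 = 20.16490 amu
The mass defect is 20.16490 − 19.992440 = 0.172460 amu.
Converting to energy: 0.172460 amu × 931.494 MeV/amu = 160.645 MeV

160.6 MeV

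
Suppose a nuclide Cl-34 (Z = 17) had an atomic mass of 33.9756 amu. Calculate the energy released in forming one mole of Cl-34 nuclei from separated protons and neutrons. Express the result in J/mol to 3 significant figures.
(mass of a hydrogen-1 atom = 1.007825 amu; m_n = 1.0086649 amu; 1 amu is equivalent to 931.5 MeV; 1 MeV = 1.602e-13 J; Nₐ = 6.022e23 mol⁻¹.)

Z = 17, so N = A − Z = 34 − 17 = 17.
Mass of separated nucleons = 17(1.007825) + 17(1.0086649) = 17.133025 + 17.1473033 = 34.2803283 amu
Δm = 34.2803283 − 33.9756 = 0.3047283 amu
Converting to energy: 0.3047283 amu × 931.5 MeV/amu = 283.854 MeV
Per nucleus in joules: 283.854 MeV × 1.602e-13 J/MeV = 4.5473e-11 J
Per mole: 4.5473e-11 J × 6.022e23 mol⁻¹ = 2.7384e+13 J/mol

2.74e+13 J/mol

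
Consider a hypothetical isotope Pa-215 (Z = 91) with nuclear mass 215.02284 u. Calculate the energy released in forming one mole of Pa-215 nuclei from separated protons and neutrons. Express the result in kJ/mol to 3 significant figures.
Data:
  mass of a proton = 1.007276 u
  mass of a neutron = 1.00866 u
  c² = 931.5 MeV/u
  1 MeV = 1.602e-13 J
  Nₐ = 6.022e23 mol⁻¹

1.54e+11 kJ/mol

With 91 protons and 124 neutrons (A = 215):
Σm = 91·m_p + 124·m_n = 91.662116 + 125.07384 = 216.735956 u
Mass defect Δm = 216.735956 − 215.02284 = 1.713116 u
E_B = 1.713116 × 931.5 = 1595.77 MeV
Per nucleus in joules: 1595.77 MeV × 1.602e-13 J/MeV = 2.5564e-10 J
Per mole: 2.5564e-10 J × 6.022e23 mol⁻¹ = 1.5395e+14 J/mol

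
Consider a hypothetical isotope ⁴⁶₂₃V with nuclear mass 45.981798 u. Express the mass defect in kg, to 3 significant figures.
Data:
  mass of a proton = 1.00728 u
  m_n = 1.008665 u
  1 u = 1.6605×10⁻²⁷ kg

Σm = 23·m_p + 23·m_n = 23.16744 + 23.199295 = 46.366735 u
Mass defect Δm = 46.366735 − 45.981798 = 0.384937 u
In SI units: 0.384937 u × 1.6605×10⁻²⁷ kg/u = 6.3919e-28 kg

6.39e-28 kg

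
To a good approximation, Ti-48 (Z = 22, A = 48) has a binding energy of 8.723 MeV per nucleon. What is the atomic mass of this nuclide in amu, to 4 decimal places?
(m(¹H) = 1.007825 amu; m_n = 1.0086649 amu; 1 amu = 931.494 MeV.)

Total binding energy = 48 × 8.723 = 418.704 MeV
Mass defect = 418.704 MeV / (931.494 MeV/amu) = 0.449497 amu
Constituent mass = 22(1.007825) + 26(1.0086649) = 48.3974374 amu
Atomic mass = 48.3974374 − 0.449497 = 47.9479404 amu ≈ 47.9479 amu (to 4 decimal places)

47.9479 amu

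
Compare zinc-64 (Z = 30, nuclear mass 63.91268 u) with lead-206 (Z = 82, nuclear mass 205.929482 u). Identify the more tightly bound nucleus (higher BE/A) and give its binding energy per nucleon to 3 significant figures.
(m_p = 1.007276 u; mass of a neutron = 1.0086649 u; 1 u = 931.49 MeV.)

zinc-64: Σm = 30(1.007276) + 34(1.0086649) = 64.5128866 u; Δm = 0.6002066 u; E_B = 559.09 MeV; E_B/A = 8.736 MeV
lead-206: Σm = 82(1.007276) + 124(1.0086649) = 207.6710796 u; Δm = 1.7415976 u; E_B = 1622.3 MeV; E_B/A = 7.875 MeV
zinc-64 has the higher binding energy per nucleon, so it is the more tightly bound nucleus.

zinc-64; 8.74 MeV/nucleon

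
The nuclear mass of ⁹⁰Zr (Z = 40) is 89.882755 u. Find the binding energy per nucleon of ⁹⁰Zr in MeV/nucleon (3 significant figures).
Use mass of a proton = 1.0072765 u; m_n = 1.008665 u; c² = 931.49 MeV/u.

8.71 MeV/nucleon

Total constituent mass: 40 × 1.0072765 + 50 × 1.008665 = 90.7243100 u
The mass defect is 90.7243100 − 89.882755 = 0.8415550 u.
Converting to energy: 0.8415550 u × 931.49 MeV/u = 783.900 MeV
BE/A = 783.900 MeV / 90 = 8.710 MeV/nucleon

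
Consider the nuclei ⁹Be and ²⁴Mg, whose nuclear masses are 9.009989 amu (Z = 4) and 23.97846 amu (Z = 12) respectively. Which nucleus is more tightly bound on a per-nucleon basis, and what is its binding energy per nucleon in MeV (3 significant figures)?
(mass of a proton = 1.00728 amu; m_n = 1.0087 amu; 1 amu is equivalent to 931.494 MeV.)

²⁴Mg; 8.28 MeV/nucleon

⁹Be: Σm = 4(1.00728) + 5(1.0087) = 9.07262 amu; Δm = 0.062631 amu; E_B = 58.340 MeV; E_B/A = 6.482 MeV
²⁴Mg: Σm = 12(1.00728) + 12(1.0087) = 24.19176 amu; Δm = 0.21330 amu; E_B = 198.69 MeV; E_B/A = 8.279 MeV
²⁴Mg has the higher binding energy per nucleon, so it is the more tightly bound nucleus.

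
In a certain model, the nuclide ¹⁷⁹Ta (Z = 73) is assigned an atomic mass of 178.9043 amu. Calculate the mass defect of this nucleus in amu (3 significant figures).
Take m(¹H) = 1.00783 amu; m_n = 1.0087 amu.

Z = 73, so N = A − Z = 179 − 73 = 106.
Σm = 73·m(¹H) + 106·m_n = 73.57159 + 106.9222 = 180.49379 amu
Δm = 180.49379 − 178.9043 = 1.58949 amu

1.59 amu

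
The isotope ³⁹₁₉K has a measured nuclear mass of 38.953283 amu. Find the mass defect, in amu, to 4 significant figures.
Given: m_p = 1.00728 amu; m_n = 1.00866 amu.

0.3582 amu

With 19 protons and 20 neutrons (A = 39):
Total constituent mass: 19 × 1.00728 + 20 × 1.00866 = 39.31152 amu
Mass defect Δm = 39.31152 − 38.953283 = 0.358237 amu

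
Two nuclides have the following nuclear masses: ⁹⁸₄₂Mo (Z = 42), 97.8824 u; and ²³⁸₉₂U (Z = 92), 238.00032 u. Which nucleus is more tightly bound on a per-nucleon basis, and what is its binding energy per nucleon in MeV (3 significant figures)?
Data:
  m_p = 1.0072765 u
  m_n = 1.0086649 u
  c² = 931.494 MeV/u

⁹⁸₄₂Mo: Σm = 42(1.0072765) + 56(1.0086649) = 98.7908474 u; Δm = 0.9084474 u; E_B = 846.21 MeV; E_B/A = 8.6348 MeV
²³⁸₉₂U: Σm = 92(1.0072765) + 146(1.0086649) = 239.9345134 u; Δm = 1.9341934 u; E_B = 1801.7 MeV; E_B/A = 7.570 MeV
⁹⁸₄₂Mo has the higher binding energy per nucleon, so it is the more tightly bound nucleus.

⁹⁸₄₂Mo; 8.63 MeV/nucleon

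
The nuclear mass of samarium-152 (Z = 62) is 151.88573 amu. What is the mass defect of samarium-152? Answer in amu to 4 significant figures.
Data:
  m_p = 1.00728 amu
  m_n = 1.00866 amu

Σm = 62·m_p + 90·m_n = 62.45136 + 90.77940 = 153.23076 amu
Mass defect Δm = 153.23076 − 151.88573 = 1.34503 amu

1.345 amu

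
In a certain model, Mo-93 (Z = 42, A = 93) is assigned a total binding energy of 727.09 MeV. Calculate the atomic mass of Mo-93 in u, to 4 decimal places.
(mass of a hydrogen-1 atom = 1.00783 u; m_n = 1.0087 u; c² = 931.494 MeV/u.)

Mass defect = 727.09 MeV / (931.494 MeV/u) = 0.780563 u
Constituent mass = 42(1.00783) + 51(1.0087) = 93.77256 u
Atomic mass = 93.77256 − 0.780563 = 92.991997 u ≈ 92.9920 u (to 4 decimal places)

92.9920 u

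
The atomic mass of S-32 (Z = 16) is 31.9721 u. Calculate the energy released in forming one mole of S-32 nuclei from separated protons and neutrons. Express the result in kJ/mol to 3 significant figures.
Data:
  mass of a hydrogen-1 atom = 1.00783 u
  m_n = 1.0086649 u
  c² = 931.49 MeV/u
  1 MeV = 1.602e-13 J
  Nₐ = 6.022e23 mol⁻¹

The nucleus contains 16 protons and 32 − 16 = 16 neutrons.
Total constituent mass: 16 × 1.00783 + 16 × 1.0086649 = 32.2639184 u
The mass defect is 32.2639184 − 31.9721 = 0.2918184 u.
E_B = 0.2918184 × 931.49 = 271.826 MeV
Per nucleus in joules: 271.826 MeV × 1.602e-13 J/MeV = 4.3547e-11 J
Per mole: 4.3547e-11 J × 6.022e23 mol⁻¹ = 2.6224e+13 J/mol

2.62e+10 kJ/mol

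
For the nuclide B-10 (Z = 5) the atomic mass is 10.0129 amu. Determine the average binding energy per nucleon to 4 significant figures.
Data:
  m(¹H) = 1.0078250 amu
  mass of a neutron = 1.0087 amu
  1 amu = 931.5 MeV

Σm = 5·m(¹H) + 5·m_n = 5.0391250 + 5.0435 = 10.0826250 amu
The mass defect is 10.0826250 − 10.0129 = 0.0697250 amu.
Binding energy = Δm·c² = 0.0697250 × 931.5 MeV/amu = 64.9488 MeV
BE/A = 64.9488 MeV / 10 = 6.495 MeV/nucleon

6.495 MeV/nucleon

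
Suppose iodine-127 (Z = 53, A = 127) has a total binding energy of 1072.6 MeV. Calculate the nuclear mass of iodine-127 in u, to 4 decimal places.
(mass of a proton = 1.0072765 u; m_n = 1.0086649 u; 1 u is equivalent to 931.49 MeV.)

Mass defect = 1072.6 MeV / (931.49 MeV/u) = 1.151488 u
Constituent mass = 53(1.0072765) + 74(1.0086649) = 128.0268571 u
Nuclear mass = 128.0268571 − 1.151488 = 126.8753691 u ≈ 126.8754 u (to 4 decimal places)

126.8754 u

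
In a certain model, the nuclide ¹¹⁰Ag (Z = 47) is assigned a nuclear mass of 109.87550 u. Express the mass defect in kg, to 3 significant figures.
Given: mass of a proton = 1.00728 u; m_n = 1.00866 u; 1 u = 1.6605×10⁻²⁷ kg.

1.68e-27 kg

With 47 protons and 63 neutrons (A = 110):
Mass of separated nucleons = 47(1.00728) + 63(1.00866) = 47.34216 + 63.54558 = 110.88774 u
Δm = 110.88774 − 109.87550 = 1.01224 u
In SI units: 1.01224 u × 1.6605×10⁻²⁷ kg/u = 1.6808e-27 kg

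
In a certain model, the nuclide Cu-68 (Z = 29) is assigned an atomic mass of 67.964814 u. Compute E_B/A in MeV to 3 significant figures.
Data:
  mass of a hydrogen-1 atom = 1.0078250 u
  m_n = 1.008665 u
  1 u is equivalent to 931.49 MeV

8.22 MeV/nucleon

The nucleus contains 29 protons and 68 − 29 = 39 neutrons.
Total constituent mass: 29 × 1.0078250 + 39 × 1.008665 = 68.5648600 u
The mass defect is 68.5648600 − 67.964814 = 0.6000460 u.
Converting to energy: 0.6000460 u × 931.49 MeV/u = 558.937 MeV
BE/A = 558.937 MeV / 68 = 8.220 MeV/nucleon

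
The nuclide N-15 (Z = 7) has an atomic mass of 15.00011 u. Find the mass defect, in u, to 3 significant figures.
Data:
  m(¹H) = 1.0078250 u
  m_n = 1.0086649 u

0.124 u

Z = 7, so N = A − Z = 15 − 7 = 8.
Total constituent mass: 7 × 1.0078250 + 8 × 1.0086649 = 15.1240942 u
Δm = 15.1240942 − 15.00011 = 0.1239842 u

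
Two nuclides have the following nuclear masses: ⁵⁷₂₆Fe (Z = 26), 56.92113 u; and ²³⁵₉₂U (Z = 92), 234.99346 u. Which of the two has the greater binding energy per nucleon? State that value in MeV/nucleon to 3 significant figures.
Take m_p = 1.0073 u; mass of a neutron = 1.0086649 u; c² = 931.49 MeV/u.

⁵⁷₂₆Fe; 8.78 MeV/nucleon

⁵⁷₂₆Fe: Σm = 26(1.0073) + 31(1.0086649) = 57.4584119 u; Δm = 0.5372819 u; E_B = 500.47 MeV; E_B/A = 8.780 MeV
²³⁵₉₂U: Σm = 92(1.0073) + 143(1.0086649) = 236.9106807 u; Δm = 1.9172207 u; E_B = 1785.87 MeV; E_B/A = 7.599 MeV
⁵⁷₂₆Fe has the higher binding energy per nucleon, so it is the more tightly bound nucleus.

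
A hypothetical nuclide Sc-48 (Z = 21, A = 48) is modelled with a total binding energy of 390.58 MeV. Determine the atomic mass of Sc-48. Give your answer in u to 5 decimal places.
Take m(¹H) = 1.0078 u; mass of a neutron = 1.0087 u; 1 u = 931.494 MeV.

47.97940 u

Mass defect = 390.58 MeV / (931.494 MeV/u) = 0.4193049 u
Constituent mass = 21(1.0078) + 27(1.0087) = 48.3987 u
Atomic mass = 48.3987 − 0.4193049 = 47.9793951 u ≈ 47.97940 u (to 5 decimal places)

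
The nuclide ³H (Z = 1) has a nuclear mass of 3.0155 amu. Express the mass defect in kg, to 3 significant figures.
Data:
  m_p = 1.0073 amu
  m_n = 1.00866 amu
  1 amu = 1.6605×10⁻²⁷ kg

1.51e-29 kg

With 1 protons and 2 neutrons (A = 3):
Σm = 1·m_p + 2·m_n = 1.0073 + 2.01732 = 3.02462 amu
Mass defect Δm = 3.02462 − 3.0155 = 0.00912 amu
In SI units: 0.00912 amu × 1.6605×10⁻²⁷ kg/amu = 1.5144e-29 kg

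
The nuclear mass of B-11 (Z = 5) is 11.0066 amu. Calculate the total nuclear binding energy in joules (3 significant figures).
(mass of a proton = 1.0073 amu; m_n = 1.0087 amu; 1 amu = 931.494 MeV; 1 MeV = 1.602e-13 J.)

Σm = 5·m_p + 6·m_n = 5.0365 + 6.0522 = 11.0887 amu
Δm = 11.0887 − 11.0066 = 0.0821 amu
Binding energy = Δm·c² = 0.0821 × 931.494 MeV/amu = 76.4757 MeV
In joules: 76.4757 MeV × 1.602e-13 J/MeV = 1.2251e-11 J

1.23e-11 J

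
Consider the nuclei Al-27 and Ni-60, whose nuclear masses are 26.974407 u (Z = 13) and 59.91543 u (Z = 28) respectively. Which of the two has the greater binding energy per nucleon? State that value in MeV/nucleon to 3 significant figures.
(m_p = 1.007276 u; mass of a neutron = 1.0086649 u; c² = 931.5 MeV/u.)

Ni-60; 8.78 MeV/nucleon

Al-27: Σm = 13(1.007276) + 14(1.0086649) = 27.2158966 u; Δm = 0.2414896 u; E_B = 224.95 MeV; E_B/A = 8.331 MeV
Ni-60: Σm = 28(1.007276) + 32(1.0086649) = 60.4810048 u; Δm = 0.5655748 u; E_B = 526.83 MeV; E_B/A = 8.781 MeV
Ni-60 has the higher binding energy per nucleon, so it is the more tightly bound nucleus.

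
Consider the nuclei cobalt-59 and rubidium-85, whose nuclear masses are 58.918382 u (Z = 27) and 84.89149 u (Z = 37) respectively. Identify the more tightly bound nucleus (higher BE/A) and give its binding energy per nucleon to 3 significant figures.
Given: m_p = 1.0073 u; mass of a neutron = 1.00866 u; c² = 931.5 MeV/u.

cobalt-59: Σm = 27(1.0073) + 32(1.00866) = 59.47422 u; Δm = 0.555838 u; E_B = 517.76 MeV; E_B/A = 8.776 MeV
rubidium-85: Σm = 37(1.0073) + 48(1.00866) = 85.68578 u; Δm = 0.79429 u; E_B = 739.88 MeV; E_B/A = 8.704 MeV
cobalt-59 has the higher binding energy per nucleon, so it is the more tightly bound nucleus.

cobalt-59; 8.78 MeV/nucleon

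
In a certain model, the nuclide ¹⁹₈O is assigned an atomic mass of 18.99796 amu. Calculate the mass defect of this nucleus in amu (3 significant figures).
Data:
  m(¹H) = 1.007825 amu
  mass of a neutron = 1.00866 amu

Z = 8, so N = A − Z = 19 − 8 = 11.
Σm = 8·m(¹H) + 11·m_n = 8.062600 + 11.09526 = 19.157860 amu
The mass defect is 19.157860 − 18.99796 = 0.159900 amu.

0.160 amu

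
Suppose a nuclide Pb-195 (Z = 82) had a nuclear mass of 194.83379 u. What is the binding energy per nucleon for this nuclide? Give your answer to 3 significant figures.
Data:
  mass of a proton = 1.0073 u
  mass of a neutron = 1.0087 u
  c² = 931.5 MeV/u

8.35 MeV/nucleon

Total constituent mass: 82 × 1.0073 + 113 × 1.0087 = 196.5817 u
The mass defect is 196.5817 − 194.83379 = 1.74791 u.
Converting to energy: 1.74791 u × 931.5 MeV/u = 1628.18 MeV
BE/A = 1628.18 MeV / 195 = 8.350 MeV/nucleon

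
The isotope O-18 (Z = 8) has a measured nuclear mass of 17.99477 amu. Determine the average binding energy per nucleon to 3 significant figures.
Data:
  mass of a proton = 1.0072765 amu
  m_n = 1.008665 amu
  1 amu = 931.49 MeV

7.77 MeV/nucleon

Mass of separated nucleons = 8(1.0072765) + 10(1.008665) = 8.0582120 + 10.086650 = 18.1448620 amu
The mass defect is 18.1448620 − 17.99477 = 0.1500920 amu.
Binding energy = Δm·c² = 0.1500920 × 931.49 MeV/amu = 139.809 MeV
BE/A = 139.809 MeV / 18 = 7.767 MeV/nucleon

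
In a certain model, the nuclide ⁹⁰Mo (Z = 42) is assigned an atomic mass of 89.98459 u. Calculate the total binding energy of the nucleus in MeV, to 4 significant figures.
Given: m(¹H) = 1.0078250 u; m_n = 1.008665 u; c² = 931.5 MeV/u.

The nucleus contains 42 protons and 90 − 42 = 48 neutrons.
Mass of separated nucleons = 42(1.0078250) + 48(1.008665) = 42.3286500 + 48.415920 = 90.7445700 u
The mass defect is 90.7445700 − 89.98459 = 0.7599800 u.
E_B = 0.7599800 × 931.5 = 707.921 MeV

707.9 MeV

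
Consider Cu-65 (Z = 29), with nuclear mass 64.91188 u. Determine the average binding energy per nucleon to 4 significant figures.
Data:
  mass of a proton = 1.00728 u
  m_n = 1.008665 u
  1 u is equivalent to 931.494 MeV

The nucleus contains 29 protons and 65 − 29 = 36 neutrons.
Total constituent mass: 29 × 1.00728 + 36 × 1.008665 = 65.523060 u
The mass defect is 65.523060 − 64.91188 = 0.611180 u.
Binding energy = Δm·c² = 0.611180 × 931.494 MeV/u = 569.311 MeV
BE/A = 569.311 MeV / 65 = 8.759 MeV/nucleon

8.759 MeV/nucleon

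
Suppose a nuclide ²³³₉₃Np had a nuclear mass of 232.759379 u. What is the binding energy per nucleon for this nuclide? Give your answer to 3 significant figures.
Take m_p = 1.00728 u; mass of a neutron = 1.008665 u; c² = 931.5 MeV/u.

Mass of separated nucleons = 93(1.00728) + 140(1.008665) = 93.67704 + 141.213100 = 234.890140 u
Δm = 234.890140 − 232.759379 = 2.130761 u
Binding energy = Δm·c² = 2.130761 × 931.5 MeV/u = 1984.80 MeV
BE/A = 1984.80 MeV / 233 = 8.518 MeV/nucleon

8.52 MeV/nucleon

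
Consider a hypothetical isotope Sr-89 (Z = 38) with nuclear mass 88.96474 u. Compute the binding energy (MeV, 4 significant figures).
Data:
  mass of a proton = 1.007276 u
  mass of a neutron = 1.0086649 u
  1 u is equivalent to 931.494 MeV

Total constituent mass: 38 × 1.007276 + 51 × 1.0086649 = 89.7183979 u
Δm = 89.7183979 − 88.96474 = 0.7536579 u
E_B = 0.7536579 × 931.494 = 702.028 MeV

702.0 MeV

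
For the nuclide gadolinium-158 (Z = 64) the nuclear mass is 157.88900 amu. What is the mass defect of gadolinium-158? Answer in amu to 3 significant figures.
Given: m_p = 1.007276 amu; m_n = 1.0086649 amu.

Z = 64, so N = A − Z = 158 − 64 = 94.
Mass of separated nucleons = 64(1.007276) + 94(1.0086649) = 64.465664 + 94.8145006 = 159.2801646 amu
The mass defect is 159.2801646 − 157.88900 = 1.3911646 amu.

1.39 amu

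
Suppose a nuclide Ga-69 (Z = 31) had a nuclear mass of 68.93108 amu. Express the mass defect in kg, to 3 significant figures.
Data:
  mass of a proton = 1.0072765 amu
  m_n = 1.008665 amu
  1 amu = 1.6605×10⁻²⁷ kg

Total constituent mass: 31 × 1.0072765 + 38 × 1.008665 = 69.5548415 amu
Δm = 69.5548415 − 68.93108 = 0.6237615 amu
In SI units: 0.6237615 amu × 1.6605×10⁻²⁷ kg/amu = 1.0358e-27 kg

1.04e-27 kg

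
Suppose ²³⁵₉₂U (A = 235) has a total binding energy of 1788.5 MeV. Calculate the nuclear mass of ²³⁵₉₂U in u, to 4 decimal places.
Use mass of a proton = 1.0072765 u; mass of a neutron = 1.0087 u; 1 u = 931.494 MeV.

Mass defect = 1788.5 MeV / (931.494 MeV/u) = 1.920034 u
Constituent mass = 92(1.0072765) + 143(1.0087) = 236.9135380 u
Nuclear mass = 236.9135380 − 1.920034 = 234.9935040 u ≈ 234.9935 u (to 4 decimal places)

234.9935 u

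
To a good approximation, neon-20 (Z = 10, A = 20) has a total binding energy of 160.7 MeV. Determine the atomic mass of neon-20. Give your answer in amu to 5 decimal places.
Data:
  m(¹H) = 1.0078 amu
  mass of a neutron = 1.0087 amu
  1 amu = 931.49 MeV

Mass defect = 160.7 MeV / (931.49 MeV/amu) = 0.1725193 amu
Constituent mass = 10(1.0078) + 10(1.0087) = 20.1650 amu
Atomic mass = 20.1650 − 0.1725193 = 19.9924807 amu ≈ 19.99248 amu (to 5 decimal places)

19.99248 amu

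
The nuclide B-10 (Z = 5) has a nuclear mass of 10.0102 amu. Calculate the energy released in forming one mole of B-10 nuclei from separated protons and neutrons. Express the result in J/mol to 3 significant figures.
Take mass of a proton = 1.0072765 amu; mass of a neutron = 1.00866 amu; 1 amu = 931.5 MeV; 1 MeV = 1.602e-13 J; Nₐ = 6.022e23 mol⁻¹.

6.24e+12 J/mol

Mass of separated nucleons = 5(1.0072765) + 5(1.00866) = 5.0363825 + 5.04330 = 10.0796825 amu
Mass defect Δm = 10.0796825 − 10.0102 = 0.0694825 amu
Converting to energy: 0.0694825 amu × 931.5 MeV/amu = 64.7229 MeV
Per nucleus in joules: 64.7229 MeV × 1.602e-13 J/MeV = 1.0369e-11 J
Per mole: 1.0369e-11 J × 6.022e23 mol⁻¹ = 6.2442e+12 J/mol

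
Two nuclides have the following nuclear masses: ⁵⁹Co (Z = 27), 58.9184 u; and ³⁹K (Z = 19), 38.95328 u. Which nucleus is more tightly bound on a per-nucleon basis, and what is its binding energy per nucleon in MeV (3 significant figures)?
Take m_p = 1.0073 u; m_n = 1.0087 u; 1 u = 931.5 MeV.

⁵⁹Co: Σm = 27(1.0073) + 32(1.0087) = 59.4755 u; Δm = 0.5571 u; E_B = 518.94 MeV; E_B/A = 8.796 MeV
³⁹K: Σm = 19(1.0073) + 20(1.0087) = 39.3127 u; Δm = 0.35942 u; E_B = 334.80 MeV; E_B/A = 8.5846 MeV
⁵⁹Co has the higher binding energy per nucleon, so it is the more tightly bound nucleus.

⁵⁹Co; 8.80 MeV/nucleon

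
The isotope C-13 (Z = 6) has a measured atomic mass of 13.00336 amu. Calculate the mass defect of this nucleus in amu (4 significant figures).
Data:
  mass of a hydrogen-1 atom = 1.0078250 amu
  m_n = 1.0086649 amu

With 6 protons and 7 neutrons (A = 13):
Total constituent mass: 6 × 1.0078250 + 7 × 1.0086649 = 13.1076043 amu
Δm = 13.1076043 − 13.00336 = 0.1042443 amu

0.1042 amu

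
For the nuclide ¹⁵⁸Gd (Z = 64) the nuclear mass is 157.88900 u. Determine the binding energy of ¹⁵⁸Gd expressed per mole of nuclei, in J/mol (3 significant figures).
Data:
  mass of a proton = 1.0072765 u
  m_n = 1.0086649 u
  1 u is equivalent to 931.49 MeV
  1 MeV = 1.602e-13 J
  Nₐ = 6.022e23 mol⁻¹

Z = 64, so N = A − Z = 158 − 64 = 94.
Mass of separated nucleons = 64(1.0072765) + 94(1.0086649) = 64.4656960 + 94.8145006 = 159.2801966 u
Δm = 159.2801966 − 157.88900 = 1.3911966 u
Binding energy = Δm·c² = 1.3911966 × 931.49 MeV/u = 1295.89 MeV
Per nucleus in joules: 1295.89 MeV × 1.602e-13 J/MeV = 2.0760e-10 J
Per mole: 2.0760e-10 J × 6.022e23 mol⁻¹ = 1.2502e+14 J/mol

1.25e+14 J/mol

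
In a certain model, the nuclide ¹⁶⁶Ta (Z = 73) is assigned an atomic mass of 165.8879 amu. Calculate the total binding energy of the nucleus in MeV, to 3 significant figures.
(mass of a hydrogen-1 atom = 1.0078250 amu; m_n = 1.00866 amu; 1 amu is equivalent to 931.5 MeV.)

1390 MeV

Z = 73, so N = A − Z = 166 − 73 = 93.
Σm = 73·m(¹H) + 93·m_n = 73.5712250 + 93.80538 = 167.3766050 amu
Δm = 167.3766050 − 165.8879 = 1.4887050 amu
Converting to energy: 1.4887050 amu × 931.5 MeV/amu = 1386.73 MeV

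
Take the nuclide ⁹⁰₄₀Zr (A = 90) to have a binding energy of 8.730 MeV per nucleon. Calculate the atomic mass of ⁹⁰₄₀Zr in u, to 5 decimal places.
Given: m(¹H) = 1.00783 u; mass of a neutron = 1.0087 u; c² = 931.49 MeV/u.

89.90471 u

Total binding energy = 90 × 8.730 = 785.700 MeV
Mass defect = 785.700 MeV / (931.49 MeV/u) = 0.8434873 u
Constituent mass = 40(1.00783) + 50(1.0087) = 90.74820 u
Atomic mass = 90.74820 − 0.8434873 = 89.9047127 u ≈ 89.90471 u (to 5 decimal places)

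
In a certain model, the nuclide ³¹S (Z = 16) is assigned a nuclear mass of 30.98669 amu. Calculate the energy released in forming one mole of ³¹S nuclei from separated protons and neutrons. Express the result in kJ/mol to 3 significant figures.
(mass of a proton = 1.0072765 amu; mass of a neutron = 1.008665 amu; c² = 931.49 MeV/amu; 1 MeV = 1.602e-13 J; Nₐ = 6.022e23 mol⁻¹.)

2.33e+10 kJ/mol

With 16 protons and 15 neutrons (A = 31):
Total constituent mass: 16 × 1.0072765 + 15 × 1.008665 = 31.2463990 amu
The mass defect is 31.2463990 − 30.98669 = 0.2597090 amu.
Binding energy = Δm·c² = 0.2597090 × 931.49 MeV/amu = 241.916 MeV
Per nucleus in joules: 241.916 MeV × 1.602e-13 J/MeV = 3.8755e-11 J
Per mole: 3.8755e-11 J × 6.022e23 mol⁻¹ = 2.3338e+13 J/mol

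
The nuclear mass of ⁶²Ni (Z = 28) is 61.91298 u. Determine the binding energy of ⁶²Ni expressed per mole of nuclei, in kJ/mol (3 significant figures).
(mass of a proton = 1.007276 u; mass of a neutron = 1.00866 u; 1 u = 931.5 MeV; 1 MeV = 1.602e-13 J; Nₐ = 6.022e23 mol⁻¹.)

5.26e+10 kJ/mol

Σm = 28·m_p + 34·m_n = 28.203728 + 34.29444 = 62.498168 u
Δm = 62.498168 − 61.91298 = 0.585188 u
Converting to energy: 0.585188 u × 931.5 MeV/u = 545.103 MeV
Per nucleus in joules: 545.103 MeV × 1.602e-13 J/MeV = 8.7326e-11 J
Per mole: 8.7326e-11 J × 6.022e23 mol⁻¹ = 5.2588e+13 J/mol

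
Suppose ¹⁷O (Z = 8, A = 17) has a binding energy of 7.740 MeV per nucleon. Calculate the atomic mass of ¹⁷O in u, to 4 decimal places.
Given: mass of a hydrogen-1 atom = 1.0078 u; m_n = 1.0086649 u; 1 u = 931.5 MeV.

16.9991 u

Total binding energy = 17 × 7.740 = 131.580 MeV
Mass defect = 131.580 MeV / (931.5 MeV/u) = 0.141256 u
Constituent mass = 8(1.0078) + 9(1.0086649) = 17.1403841 u
Atomic mass = 17.1403841 − 0.141256 = 16.9991281 u ≈ 16.9991 u (to 4 decimal places)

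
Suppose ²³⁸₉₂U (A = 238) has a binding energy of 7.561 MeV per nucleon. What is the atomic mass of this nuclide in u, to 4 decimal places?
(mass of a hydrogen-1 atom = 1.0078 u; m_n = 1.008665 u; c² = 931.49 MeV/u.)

238.0508 u

Total binding energy = 238 × 7.561 = 1799.518 MeV
Mass defect = 1799.518 MeV / (931.49 MeV/u) = 1.931870 u
Constituent mass = 92(1.0078) + 146(1.008665) = 239.982690 u
Atomic mass = 239.982690 − 1.931870 = 238.050820 u ≈ 238.0508 u (to 4 decimal places)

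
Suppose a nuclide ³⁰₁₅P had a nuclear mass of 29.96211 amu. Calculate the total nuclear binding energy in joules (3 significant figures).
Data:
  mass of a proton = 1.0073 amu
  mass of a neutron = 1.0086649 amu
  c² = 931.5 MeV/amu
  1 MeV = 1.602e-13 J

The nucleus contains 15 protons and 30 − 15 = 15 neutrons.
Total constituent mass: 15 × 1.0073 + 15 × 1.0086649 = 30.2394735 amu
Mass defect Δm = 30.2394735 − 29.96211 = 0.2773635 amu
E_B = 0.2773635 × 931.5 = 258.364 MeV
In joules: 258.364 MeV × 1.602e-13 J/MeV = 4.1390e-11 J

4.14e-11 J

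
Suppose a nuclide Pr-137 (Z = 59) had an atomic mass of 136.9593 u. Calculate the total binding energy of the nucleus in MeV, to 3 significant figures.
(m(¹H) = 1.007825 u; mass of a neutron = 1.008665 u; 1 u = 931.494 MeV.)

1100 MeV

Σm = 59·m(¹H) + 78·m_n = 59.461675 + 78.675870 = 138.137545 u
Mass defect Δm = 138.137545 − 136.9593 = 1.178245 u
Converting to energy: 1.178245 u × 931.494 MeV/u = 1097.53 MeV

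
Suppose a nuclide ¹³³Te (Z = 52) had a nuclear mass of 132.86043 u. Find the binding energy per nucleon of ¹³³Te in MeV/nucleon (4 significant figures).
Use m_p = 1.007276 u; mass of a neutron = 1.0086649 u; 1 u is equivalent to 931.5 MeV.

8.543 MeV/nucleon

Mass of separated nucleons = 52(1.007276) + 81(1.0086649) = 52.378352 + 81.7018569 = 134.0802089 u
Δm = 134.0802089 − 132.86043 = 1.2197789 u
E_B = 1.2197789 × 931.5 = 1136.22 MeV
Dividing by A = 133 gives 8.543 MeV per nucleon.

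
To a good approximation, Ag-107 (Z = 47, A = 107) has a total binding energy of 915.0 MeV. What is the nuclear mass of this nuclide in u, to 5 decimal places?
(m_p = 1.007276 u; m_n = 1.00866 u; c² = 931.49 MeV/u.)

106.87927 u

Mass defect = 915.0 MeV / (931.49 MeV/u) = 0.9822972 u
Constituent mass = 47(1.007276) + 60(1.00866) = 107.861572 u
Nuclear mass = 107.861572 − 0.9822972 = 106.8792748 u ≈ 106.87927 u (to 5 decimal places)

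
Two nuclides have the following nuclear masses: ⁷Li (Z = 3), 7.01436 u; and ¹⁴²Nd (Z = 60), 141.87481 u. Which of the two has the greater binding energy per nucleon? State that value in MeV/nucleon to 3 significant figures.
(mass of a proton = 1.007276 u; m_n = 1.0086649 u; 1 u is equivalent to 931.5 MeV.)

⁷Li: Σm = 3(1.007276) + 4(1.0086649) = 7.0564876 u; Δm = 0.0421276 u; E_B = 39.242 MeV; E_B/A = 5.606 MeV
¹⁴²Nd: Σm = 60(1.007276) + 82(1.0086649) = 143.1470818 u; Δm = 1.2722718 u; E_B = 1185.1 MeV; E_B/A = 8.346 MeV
¹⁴²Nd has the higher binding energy per nucleon, so it is the more tightly bound nucleus.

¹⁴²Nd; 8.35 MeV/nucleon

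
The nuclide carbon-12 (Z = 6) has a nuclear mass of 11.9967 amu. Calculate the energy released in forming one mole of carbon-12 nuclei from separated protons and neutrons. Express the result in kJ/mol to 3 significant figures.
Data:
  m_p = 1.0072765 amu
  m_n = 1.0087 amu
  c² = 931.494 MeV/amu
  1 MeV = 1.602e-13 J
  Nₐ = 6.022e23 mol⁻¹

8.91e+09 kJ/mol

The nucleus contains 6 protons and 12 − 6 = 6 neutrons.
Mass of separated nucleons = 6(1.0072765) + 6(1.0087) = 6.0436590 + 6.0522 = 12.0958590 amu
The mass defect is 12.0958590 − 11.9967 = 0.0991590 amu.
Binding energy = Δm·c² = 0.0991590 × 931.494 MeV/amu = 92.3660 MeV
Per nucleus in joules: 92.3660 MeV × 1.602e-13 J/MeV = 1.4797e-11 J
Per mole: 1.4797e-11 J × 6.022e23 mol⁻¹ = 8.9108e+12 J/mol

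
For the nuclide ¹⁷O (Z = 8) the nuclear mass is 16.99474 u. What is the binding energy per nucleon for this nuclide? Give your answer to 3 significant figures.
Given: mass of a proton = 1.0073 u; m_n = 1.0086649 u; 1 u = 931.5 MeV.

The nucleus contains 8 protons and 17 − 8 = 9 neutrons.
Mass of separated nucleons = 8(1.0073) + 9(1.0086649) = 8.0584 + 9.0779841 = 17.1363841 u
Δm = 17.1363841 − 16.99474 = 0.1416441 u
Converting to energy: 0.1416441 u × 931.5 MeV/u = 131.941 MeV
Per nucleon: 131.941 / 17 = 7.761 MeV

7.76 MeV/nucleon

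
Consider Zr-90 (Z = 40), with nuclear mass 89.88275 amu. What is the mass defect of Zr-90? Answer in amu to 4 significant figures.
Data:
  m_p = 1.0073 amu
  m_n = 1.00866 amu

With 40 protons and 50 neutrons (A = 90):
Total constituent mass: 40 × 1.0073 + 50 × 1.00866 = 90.72500 amu
Mass defect Δm = 90.72500 − 89.88275 = 0.84225 amu

0.8423 amu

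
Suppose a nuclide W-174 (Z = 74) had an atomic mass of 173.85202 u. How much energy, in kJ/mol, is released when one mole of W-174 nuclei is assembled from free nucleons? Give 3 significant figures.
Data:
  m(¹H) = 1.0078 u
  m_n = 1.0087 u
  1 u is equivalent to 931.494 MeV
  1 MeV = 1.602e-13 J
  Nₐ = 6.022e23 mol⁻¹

Mass of separated nucleons = 74(1.0078) + 100(1.0087) = 74.5772 + 100.8700 = 175.4472 u
Δm = 175.4472 − 173.85202 = 1.59518 u
E_B = 1.59518 × 931.494 = 1485.90 MeV
Per nucleus in joules: 1485.90 MeV × 1.602e-13 J/MeV = 2.3804e-10 J
Per mole: 2.3804e-10 J × 6.022e23 mol⁻¹ = 1.4335e+14 J/mol

1.43e+11 kJ/mol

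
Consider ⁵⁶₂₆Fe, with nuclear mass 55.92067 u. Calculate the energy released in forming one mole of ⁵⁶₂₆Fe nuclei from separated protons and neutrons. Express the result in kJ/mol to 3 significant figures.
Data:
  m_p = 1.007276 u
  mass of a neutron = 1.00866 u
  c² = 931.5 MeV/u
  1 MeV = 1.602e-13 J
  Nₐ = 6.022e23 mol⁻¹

Mass of separated nucleons = 26(1.007276) + 30(1.00866) = 26.189176 + 30.25980 = 56.448976 u
Mass defect Δm = 56.448976 − 55.92067 = 0.528306 u
E_B = 0.528306 × 931.5 = 492.117 MeV
Per nucleus in joules: 492.117 MeV × 1.602e-13 J/MeV = 7.8837e-11 J
Per mole: 7.8837e-11 J × 6.022e23 mol⁻¹ = 4.7476e+13 J/mol

4.75e+10 kJ/mol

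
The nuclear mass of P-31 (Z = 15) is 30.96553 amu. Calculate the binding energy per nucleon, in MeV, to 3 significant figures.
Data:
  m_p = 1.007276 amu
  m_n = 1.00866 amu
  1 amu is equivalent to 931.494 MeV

8.48 MeV/nucleon

Mass of separated nucleons = 15(1.007276) + 16(1.00866) = 15.109140 + 16.13856 = 31.247700 amu
The mass defect is 31.247700 − 30.96553 = 0.282170 amu.
Binding energy = Δm·c² = 0.282170 × 931.494 MeV/amu = 262.840 MeV
Dividing by A = 31 gives 8.479 MeV per nucleon.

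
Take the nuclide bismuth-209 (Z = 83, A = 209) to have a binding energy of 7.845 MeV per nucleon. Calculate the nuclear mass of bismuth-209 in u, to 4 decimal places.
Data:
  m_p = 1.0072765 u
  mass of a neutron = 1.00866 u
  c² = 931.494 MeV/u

208.9349 u

Total binding energy = 209 × 7.845 = 1639.605 MeV
Mass defect = 1639.605 MeV / (931.494 MeV/u) = 1.760188 u
Constituent mass = 83(1.0072765) + 126(1.00866) = 210.6951095 u
Nuclear mass = 210.6951095 − 1.760188 = 208.9349215 u ≈ 208.9349 u (to 4 decimal places)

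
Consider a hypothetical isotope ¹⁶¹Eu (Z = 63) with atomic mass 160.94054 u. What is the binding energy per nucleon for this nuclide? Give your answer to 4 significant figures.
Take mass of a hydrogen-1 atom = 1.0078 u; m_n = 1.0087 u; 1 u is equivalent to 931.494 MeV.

8.120 MeV/nucleon

With 63 protons and 98 neutrons (A = 161):
Mass of separated nucleons = 63(1.0078) + 98(1.0087) = 63.4914 + 98.8526 = 162.3440 u
The mass defect is 162.3440 − 160.94054 = 1.40346 u.
E_B = 1.40346 × 931.494 = 1307.31 MeV
BE/A = 1307.31 MeV / 161 = 8.120 MeV/nucleon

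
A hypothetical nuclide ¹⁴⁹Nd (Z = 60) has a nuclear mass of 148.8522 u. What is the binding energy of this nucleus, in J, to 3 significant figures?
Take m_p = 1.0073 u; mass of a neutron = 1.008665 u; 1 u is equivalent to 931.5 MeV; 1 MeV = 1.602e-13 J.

2.02e-10 J

Σm = 60·m_p + 89·m_n = 60.4380 + 89.771185 = 150.209185 u
Mass defect Δm = 150.209185 − 148.8522 = 1.356985 u
E_B = 1.356985 × 931.5 = 1264.03 MeV
In joules: 1264.03 MeV × 1.602e-13 J/MeV = 2.02498e-10 J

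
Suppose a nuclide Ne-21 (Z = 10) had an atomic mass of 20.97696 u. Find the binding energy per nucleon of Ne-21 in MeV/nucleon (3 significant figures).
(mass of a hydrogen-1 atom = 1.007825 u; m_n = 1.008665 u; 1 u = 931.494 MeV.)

8.72 MeV/nucleon

Z = 10, so N = A − Z = 21 − 10 = 11.
Total constituent mass: 10 × 1.007825 + 11 × 1.008665 = 21.173565 u
Mass defect Δm = 21.173565 − 20.97696 = 0.196605 u
E_B = 0.196605 × 931.494 = 183.136 MeV
BE/A = 183.136 MeV / 21 = 8.721 MeV/nucleon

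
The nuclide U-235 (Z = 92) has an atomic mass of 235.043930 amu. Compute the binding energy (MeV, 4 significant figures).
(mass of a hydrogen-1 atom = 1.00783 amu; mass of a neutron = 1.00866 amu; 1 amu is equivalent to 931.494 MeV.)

The nucleus contains 92 protons and 235 − 92 = 143 neutrons.
Σm = 92·m(¹H) + 143·m_n = 92.72036 + 144.23838 = 236.95874 amu
The mass defect is 236.95874 − 235.043930 = 1.914810 amu.
E_B = 1.914810 × 931.494 = 1783.63 MeV

1784 MeV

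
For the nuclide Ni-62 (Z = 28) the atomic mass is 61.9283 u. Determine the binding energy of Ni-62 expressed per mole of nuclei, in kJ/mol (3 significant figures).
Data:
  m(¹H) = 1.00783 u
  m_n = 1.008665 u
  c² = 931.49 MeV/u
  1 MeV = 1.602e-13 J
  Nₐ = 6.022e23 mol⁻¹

5.26e+10 kJ/mol

The nucleus contains 28 protons and 62 − 28 = 34 neutrons.
Σm = 28·m(¹H) + 34·m_n = 28.21924 + 34.294610 = 62.513850 u
The mass defect is 62.513850 − 61.9283 = 0.585550 u.
Binding energy = Δm·c² = 0.585550 × 931.49 MeV/u = 545.434 MeV
Per nucleus in joules: 545.434 MeV × 1.602e-13 J/MeV = 8.7379e-11 J
Per mole: 8.7379e-11 J × 6.022e23 mol⁻¹ = 5.2620e+13 J/mol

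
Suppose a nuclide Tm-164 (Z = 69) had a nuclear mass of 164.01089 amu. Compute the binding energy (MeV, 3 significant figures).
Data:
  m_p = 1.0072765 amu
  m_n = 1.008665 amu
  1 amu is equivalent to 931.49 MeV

1220 MeV

The nucleus contains 69 protons and 164 − 69 = 95 neutrons.
Total constituent mass: 69 × 1.0072765 + 95 × 1.008665 = 165.3252535 amu
Δm = 165.3252535 − 164.01089 = 1.3143635 amu
Binding energy = Δm·c² = 1.3143635 × 931.49 MeV/amu = 1224.32 MeV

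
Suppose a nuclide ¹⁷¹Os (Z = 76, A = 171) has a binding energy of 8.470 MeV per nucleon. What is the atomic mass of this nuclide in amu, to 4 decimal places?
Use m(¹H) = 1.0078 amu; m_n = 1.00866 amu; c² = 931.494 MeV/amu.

170.8606 amu

Total binding energy = 171 × 8.470 = 1448.370 MeV
Mass defect = 1448.370 MeV / (931.494 MeV/amu) = 1.554889 amu
Constituent mass = 76(1.0078) + 95(1.00866) = 172.41550 amu
Atomic mass = 172.41550 − 1.554889 = 170.860611 amu ≈ 170.8606 amu (to 4 decimal places)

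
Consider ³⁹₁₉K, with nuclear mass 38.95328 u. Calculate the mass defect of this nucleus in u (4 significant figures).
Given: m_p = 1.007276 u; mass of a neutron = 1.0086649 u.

0.3583 u

Total constituent mass: 19 × 1.007276 + 20 × 1.0086649 = 39.3115420 u
Δm = 39.3115420 − 38.95328 = 0.3582620 u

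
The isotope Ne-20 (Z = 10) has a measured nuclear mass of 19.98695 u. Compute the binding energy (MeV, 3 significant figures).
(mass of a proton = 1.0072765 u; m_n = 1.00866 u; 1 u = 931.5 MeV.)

161 MeV

Z = 10, so N = A − Z = 20 − 10 = 10.
Σm = 10·m_p + 10·m_n = 10.0727650 + 10.08660 = 20.1593650 u
The mass defect is 20.1593650 − 19.98695 = 0.1724150 u.
Converting to energy: 0.1724150 u × 931.5 MeV/u = 160.605 MeV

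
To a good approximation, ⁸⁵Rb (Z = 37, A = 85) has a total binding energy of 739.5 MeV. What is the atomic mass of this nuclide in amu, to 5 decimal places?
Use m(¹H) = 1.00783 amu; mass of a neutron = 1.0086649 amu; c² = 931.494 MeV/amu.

84.91174 amu

Mass defect = 739.5 MeV / (931.494 MeV/amu) = 0.7938860 amu
Constituent mass = 37(1.00783) + 48(1.0086649) = 85.7056252 amu
Atomic mass = 85.7056252 − 0.7938860 = 84.9117392 amu ≈ 84.91174 amu (to 5 decimal places)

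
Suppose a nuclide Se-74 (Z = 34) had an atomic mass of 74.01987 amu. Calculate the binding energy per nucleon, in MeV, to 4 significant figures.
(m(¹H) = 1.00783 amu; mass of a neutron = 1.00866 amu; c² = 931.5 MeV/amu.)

7.461 MeV/nucleon

Σm = 34·m(¹H) + 40·m_n = 34.26622 + 40.34640 = 74.61262 amu
The mass defect is 74.61262 − 74.01987 = 0.59275 amu.
Binding energy = Δm·c² = 0.59275 × 931.5 MeV/amu = 552.147 MeV
Per nucleon: 552.147 / 74 = 7.461 MeV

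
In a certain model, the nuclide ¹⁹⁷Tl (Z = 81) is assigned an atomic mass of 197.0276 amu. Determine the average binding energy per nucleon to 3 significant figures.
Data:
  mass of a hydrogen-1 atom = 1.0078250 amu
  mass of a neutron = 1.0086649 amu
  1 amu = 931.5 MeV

With 81 protons and 116 neutrons (A = 197):
Σm = 81·m(¹H) + 116·m_n = 81.6338250 + 117.0051284 = 198.6389534 amu
Mass defect Δm = 198.6389534 − 197.0276 = 1.6113534 amu
E_B = 1.6113534 × 931.5 = 1500.98 MeV
Per nucleon: 1500.98 / 197 = 7.619 MeV

7.62 MeV/nucleon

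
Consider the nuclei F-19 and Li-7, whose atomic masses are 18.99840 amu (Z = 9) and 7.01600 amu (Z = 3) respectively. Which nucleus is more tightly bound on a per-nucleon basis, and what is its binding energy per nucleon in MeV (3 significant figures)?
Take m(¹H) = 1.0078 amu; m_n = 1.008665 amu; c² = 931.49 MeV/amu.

F-19; 7.77 MeV/nucleon

F-19: Σm = 9(1.0078) + 10(1.008665) = 19.156850 amu; Δm = 0.158450 amu; E_B = 147.59 MeV; E_B/A = 7.768 MeV
Li-7: Σm = 3(1.0078) + 4(1.008665) = 7.058060 amu; Δm = 0.042060 amu; E_B = 39.178 MeV; E_B/A = 5.597 MeV
F-19 has the higher binding energy per nucleon, so it is the more tightly bound nucleus.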